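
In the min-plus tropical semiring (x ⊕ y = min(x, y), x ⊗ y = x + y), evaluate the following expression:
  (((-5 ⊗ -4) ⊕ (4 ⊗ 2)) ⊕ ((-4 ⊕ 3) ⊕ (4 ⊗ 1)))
(((-5 ⊗ -4) ⊕ (4 ⊗ 2)) ⊕ ((-4 ⊕ 3) ⊕ (4 ⊗ 1))) = -9

Expand innermost to outermost. Recall ⊕ takes the minimum of its arguments and ⊗ takes their sum. Working out the expression (((-5 ⊗ -4) ⊕ (4 ⊗ 2)) ⊕ ((-4 ⊕ 3) ⊕ (4 ⊗ 1))) gives -9.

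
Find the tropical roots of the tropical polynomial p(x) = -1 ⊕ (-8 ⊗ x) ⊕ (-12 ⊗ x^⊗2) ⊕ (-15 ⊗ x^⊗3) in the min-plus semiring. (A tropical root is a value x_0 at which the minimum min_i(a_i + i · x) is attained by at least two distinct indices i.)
Roots: {3, 4, 7}

Each tropical root is a break point of the lower envelope of the lines y = a_i + i · x (there are 4 lines, with slopes 0, 1, ..., 3). Only the lines that attain the minimum somewhere contribute to roots; other lines are dominated. Here the surviving (envelope) indices are i = 3, i = 2, i = 1, i = 0.
Intersections between consecutive envelope lines give the roots: for adjacent envelope indices i < j the intersection is x = (a_i − a_j) / (j − i). Reading off the sorted break points: {3, 4, 7}.
Verification: at each break x_0, at least two indices attain the minimum of min_i(a_i + i · x_0).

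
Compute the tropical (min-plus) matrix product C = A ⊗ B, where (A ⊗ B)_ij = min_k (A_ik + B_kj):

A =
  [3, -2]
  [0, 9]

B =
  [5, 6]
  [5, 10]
A ⊗ B =
  [3, 8]
  [5, 6]

Apply the min-plus product entry-by-entry:
  C[0][0] = min over k of (A[0][0] + B[0][0] = 3 + 5 = 8, A[0][1] + B[1][0] = -2 + 5 = 3) = 3 (attained at k = 1)
  C[0][1] = min over k of (A[0][0] + B[0][1] = 3 + 6 = 9, A[0][1] + B[1][1] = -2 + 10 = 8) = 8 (attained at k = 1)
  C[1][0] = min over k of (A[1][0] + B[0][0] = 0 + 5 = 5, A[1][1] + B[1][0] = 9 + 5 = 14) = 5 (attained at k = 0)
  C[1][1] = min over k of (A[1][0] + B[0][1] = 0 + 6 = 6, A[1][1] + B[1][1] = 9 + 10 = 19) = 6 (attained at k = 0)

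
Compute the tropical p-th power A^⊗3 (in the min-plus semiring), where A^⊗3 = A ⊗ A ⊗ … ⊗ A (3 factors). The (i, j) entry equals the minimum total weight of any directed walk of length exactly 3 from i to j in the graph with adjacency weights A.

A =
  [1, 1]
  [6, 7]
A^⊗3 =
  [3, 3]
  [8, 8]

Each entry (A^⊗3)_ij equals the minimum over all length-3 walks i = v_0 → v_1 → … → v_3 = j of Σ_t A[v_t][v_{t+1}]. For example, for (i, j) = (0, 1) we minimise over 4 possible intermediate vertex sequences; the minimum is 3, attained along the walk 0 → 0 → 0 → 1.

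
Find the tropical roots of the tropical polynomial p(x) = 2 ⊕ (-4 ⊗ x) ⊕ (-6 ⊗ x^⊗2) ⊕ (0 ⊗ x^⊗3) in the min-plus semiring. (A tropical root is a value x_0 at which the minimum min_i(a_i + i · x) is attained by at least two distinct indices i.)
Roots: {-6, 2, 6}

Each tropical root is a break point of the lower envelope of the lines y = a_i + i · x (there are 4 lines, with slopes 0, 1, ..., 3). Only the lines that attain the minimum somewhere contribute to roots; other lines are dominated. Here the surviving (envelope) indices are i = 3, i = 2, i = 1, i = 0.
Intersections between consecutive envelope lines give the roots: for adjacent envelope indices i < j the intersection is x = (a_i − a_j) / (j − i). Reading off the sorted break points: {-6, 2, 6}.
Verification: at each break x_0, at least two indices attain the minimum of min_i(a_i + i · x_0).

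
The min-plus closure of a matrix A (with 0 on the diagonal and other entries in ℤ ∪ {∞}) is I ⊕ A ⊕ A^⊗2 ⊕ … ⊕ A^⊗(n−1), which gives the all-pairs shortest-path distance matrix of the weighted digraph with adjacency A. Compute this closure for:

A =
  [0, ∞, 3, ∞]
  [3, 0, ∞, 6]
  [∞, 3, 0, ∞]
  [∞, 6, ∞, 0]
Closure =
  [0, 6, 3, 12]
  [3, 0, 6, 6]
  [6, 3, 0, 9]
  [9, 6, 12, 0]

This is the Floyd-Warshall all-pairs shortest-path computation. For each intermediate vertex k = 0, 1, …, 3, update dist[i][j] ← min(dist[i][j], dist[i][k] + dist[k][j]). The final matrix gives, for each (i, j), the minimum total weight of any directed path from i to j (possibly empty when i = j).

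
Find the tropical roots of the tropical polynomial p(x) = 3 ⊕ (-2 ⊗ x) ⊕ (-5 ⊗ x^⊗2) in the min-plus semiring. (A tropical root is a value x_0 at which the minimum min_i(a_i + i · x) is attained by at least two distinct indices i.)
Roots: {3, 5}

Each tropical root is a break point of the lower envelope of the lines y = a_i + i · x (there are 3 lines, with slopes 0, 1, ..., 2). Only the lines that attain the minimum somewhere contribute to roots; other lines are dominated. Here the surviving (envelope) indices are i = 2, i = 1, i = 0.
Intersections between consecutive envelope lines give the roots: for adjacent envelope indices i < j the intersection is x = (a_i − a_j) / (j − i). Reading off the sorted break points: {3, 5}.
Verification: at each break x_0, at least two indices attain the minimum of min_i(a_i + i · x_0).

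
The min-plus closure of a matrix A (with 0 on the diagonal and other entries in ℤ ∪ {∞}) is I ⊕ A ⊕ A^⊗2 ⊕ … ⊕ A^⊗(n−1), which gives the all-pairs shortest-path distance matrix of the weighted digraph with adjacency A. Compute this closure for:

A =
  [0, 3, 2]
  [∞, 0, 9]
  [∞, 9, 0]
Closure =
  [0, 3, 2]
  [∞, 0, 9]
  [∞, 9, 0]

This is the Floyd-Warshall all-pairs shortest-path computation. For each intermediate vertex k = 0, 1, …, 2, update dist[i][j] ← min(dist[i][j], dist[i][k] + dist[k][j]). The final matrix gives, for each (i, j), the minimum total weight of any directed path from i to j (possibly empty when i = j).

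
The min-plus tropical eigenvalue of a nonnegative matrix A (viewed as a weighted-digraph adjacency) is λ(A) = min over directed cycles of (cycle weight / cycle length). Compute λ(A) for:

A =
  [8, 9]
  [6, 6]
λ(A) = 6

Enumerate directed cycles and compute their means (weight / length). Sample:
  cycle 0 → 0: weight = 8, length = 1, mean = 8/1 ≈ 8.000
  cycle 1 → 1: weight = 6, length = 1, mean = 6/1 ≈ 6.000
  cycle 0 → 1 → 0: weight = 15, length = 2, mean = 15/2 ≈ 7.500
  cycle 1 → 0 → 1: weight = 15, length = 2, mean = 15/2 ≈ 7.500
Minimum mean = 6.000, attained e.g. along the cycle 1 → 1 with weight 6 and length 1. So λ(A) = 6/1 = 6.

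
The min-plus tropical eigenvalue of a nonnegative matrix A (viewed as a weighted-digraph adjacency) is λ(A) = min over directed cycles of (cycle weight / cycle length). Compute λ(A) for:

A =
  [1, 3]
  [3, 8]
λ(A) = 1

Enumerate directed cycles and compute their means (weight / length). Sample:
  cycle 0 → 0: weight = 1, length = 1, mean = 1/1 ≈ 1.000
  cycle 1 → 1: weight = 8, length = 1, mean = 8/1 ≈ 8.000
  cycle 0 → 1 → 0: weight = 6, length = 2, mean = 6/2 ≈ 3.000
  cycle 1 → 0 → 1: weight = 6, length = 2, mean = 6/2 ≈ 3.000
Minimum mean = 1.000, attained e.g. along the cycle 0 → 0 with weight 1 and length 1. So λ(A) = 1/1 = 1.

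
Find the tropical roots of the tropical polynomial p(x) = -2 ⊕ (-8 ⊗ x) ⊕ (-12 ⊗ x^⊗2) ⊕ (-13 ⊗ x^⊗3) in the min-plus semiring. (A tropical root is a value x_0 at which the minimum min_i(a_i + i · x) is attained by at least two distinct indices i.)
Roots: {1, 4, 6}

Each tropical root is a break point of the lower envelope of the lines y = a_i + i · x (there are 4 lines, with slopes 0, 1, ..., 3). Only the lines that attain the minimum somewhere contribute to roots; other lines are dominated. Here the surviving (envelope) indices are i = 3, i = 2, i = 1, i = 0.
Intersections between consecutive envelope lines give the roots: for adjacent envelope indices i < j the intersection is x = (a_i − a_j) / (j − i). Reading off the sorted break points: {1, 4, 6}.
Verification: at each break x_0, at least two indices attain the minimum of min_i(a_i + i · x_0).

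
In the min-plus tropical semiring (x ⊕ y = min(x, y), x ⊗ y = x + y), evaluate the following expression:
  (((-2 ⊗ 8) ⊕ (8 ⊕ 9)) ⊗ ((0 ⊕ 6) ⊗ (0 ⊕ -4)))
(((-2 ⊗ 8) ⊕ (8 ⊕ 9)) ⊗ ((0 ⊕ 6) ⊗ (0 ⊕ -4))) = 2

Expand innermost to outermost. Recall ⊕ takes the minimum of its arguments and ⊗ takes their sum. Working out the expression (((-2 ⊗ 8) ⊕ (8 ⊕ 9)) ⊗ ((0 ⊕ 6) ⊗ (0 ⊕ -4))) gives 2.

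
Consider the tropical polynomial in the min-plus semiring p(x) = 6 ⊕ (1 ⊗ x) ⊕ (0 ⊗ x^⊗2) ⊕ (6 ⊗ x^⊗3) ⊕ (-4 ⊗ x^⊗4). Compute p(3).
p(3) = 4

A tropical monomial a ⊗ x^⊗i evaluates to a + i · x. Evaluating each term at x = 3:
  Term 0 contributes 6 + 0 · 3 = 6
  Term 1 contributes 1 + 1 · 3 = 4
  Term 2 contributes 0 + 2 · 3 = 6
  Term 3 contributes 6 + 3 · 3 = 15
  Term 4 contributes -4 + 4 · 3 = 8
p(3) = ⊕ of these = min[6, 4, 6, 15, 8] = 4.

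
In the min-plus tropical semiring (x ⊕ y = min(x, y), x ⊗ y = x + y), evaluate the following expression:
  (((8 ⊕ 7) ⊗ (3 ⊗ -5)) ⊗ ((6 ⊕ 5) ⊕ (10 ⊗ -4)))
(((8 ⊕ 7) ⊗ (3 ⊗ -5)) ⊗ ((6 ⊕ 5) ⊕ (10 ⊗ -4))) = 10

Expand innermost to outermost. Recall ⊕ takes the minimum of its arguments and ⊗ takes their sum. Working out the expression (((8 ⊕ 7) ⊗ (3 ⊗ -5)) ⊗ ((6 ⊕ 5) ⊕ (10 ⊗ -4))) gives 10.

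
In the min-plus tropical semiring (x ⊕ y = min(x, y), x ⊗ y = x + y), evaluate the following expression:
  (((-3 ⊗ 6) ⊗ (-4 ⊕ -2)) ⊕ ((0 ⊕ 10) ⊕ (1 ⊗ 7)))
(((-3 ⊗ 6) ⊗ (-4 ⊕ -2)) ⊕ ((0 ⊕ 10) ⊕ (1 ⊗ 7))) = -1

Expand innermost to outermost. Recall ⊕ takes the minimum of its arguments and ⊗ takes their sum. Working out the expression (((-3 ⊗ 6) ⊗ (-4 ⊕ -2)) ⊕ ((0 ⊕ 10) ⊕ (1 ⊗ 7))) gives -1.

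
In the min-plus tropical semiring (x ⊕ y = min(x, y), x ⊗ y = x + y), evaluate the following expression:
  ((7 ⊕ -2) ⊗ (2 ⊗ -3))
((7 ⊕ -2) ⊗ (2 ⊗ -3)) = -3

Expand innermost to outermost. Recall ⊕ takes the minimum of its arguments and ⊗ takes their sum. Working out the expression ((7 ⊕ -2) ⊗ (2 ⊗ -3)) gives -3.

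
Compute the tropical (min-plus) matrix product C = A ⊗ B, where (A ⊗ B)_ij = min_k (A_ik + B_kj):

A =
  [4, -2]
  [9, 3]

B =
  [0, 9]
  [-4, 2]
A ⊗ B =
  [-6, 0]
  [-1, 5]

Apply the min-plus product entry-by-entry:
  C[0][0] = min over k of (A[0][0] + B[0][0] = 4 + 0 = 4, A[0][1] + B[1][0] = -2 + -4 = -6) = -6 (attained at k = 1)
  C[0][1] = min over k of (A[0][0] + B[0][1] = 4 + 9 = 13, A[0][1] + B[1][1] = -2 + 2 = 0) = 0 (attained at k = 1)
  C[1][0] = min over k of (A[1][0] + B[0][0] = 9 + 0 = 9, A[1][1] + B[1][0] = 3 + -4 = -1) = -1 (attained at k = 1)
  C[1][1] = min over k of (A[1][0] + B[0][1] = 9 + 9 = 18, A[1][1] + B[1][1] = 3 + 2 = 5) = 5 (attained at k = 1)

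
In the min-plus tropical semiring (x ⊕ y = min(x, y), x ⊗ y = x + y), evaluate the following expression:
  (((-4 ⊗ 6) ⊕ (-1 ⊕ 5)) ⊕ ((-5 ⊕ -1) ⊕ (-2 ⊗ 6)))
(((-4 ⊗ 6) ⊕ (-1 ⊕ 5)) ⊕ ((-5 ⊕ -1) ⊕ (-2 ⊗ 6))) = -5

Expand innermost to outermost. Recall ⊕ takes the minimum of its arguments and ⊗ takes their sum. Working out the expression (((-4 ⊗ 6) ⊕ (-1 ⊕ 5)) ⊕ ((-5 ⊕ -1) ⊕ (-2 ⊗ 6))) gives -5.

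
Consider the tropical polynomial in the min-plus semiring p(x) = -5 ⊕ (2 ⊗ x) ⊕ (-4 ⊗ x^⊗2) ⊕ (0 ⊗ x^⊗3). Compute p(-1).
p(-1) = -6

A tropical monomial a ⊗ x^⊗i evaluates to a + i · x. Evaluating each term at x = -1:
  Term 0 contributes -5 + 0 · -1 = -5
  Term 1 contributes 2 + 1 · -1 = 1
  Term 2 contributes -4 + 2 · -1 = -6
  Term 3 contributes 0 + 3 · -1 = -3
p(-1) = ⊕ of these = min[-5, 1, -6, -3] = -6.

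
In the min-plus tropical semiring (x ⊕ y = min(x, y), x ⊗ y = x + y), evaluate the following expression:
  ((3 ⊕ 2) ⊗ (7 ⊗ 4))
((3 ⊕ 2) ⊗ (7 ⊗ 4)) = 13

Expand innermost to outermost. Recall ⊕ takes the minimum of its arguments and ⊗ takes their sum. Working out the expression ((3 ⊕ 2) ⊗ (7 ⊗ 4)) gives 13.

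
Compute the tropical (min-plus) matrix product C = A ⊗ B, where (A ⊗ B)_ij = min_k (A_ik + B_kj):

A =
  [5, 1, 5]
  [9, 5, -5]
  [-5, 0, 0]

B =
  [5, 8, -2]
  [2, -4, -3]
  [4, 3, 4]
A ⊗ B =
  [3, -3, -2]
  [-1, -2, -1]
  [0, -4, -7]

Apply the min-plus product entry-by-entry:
  C[0][0] = min over k of (A[0][0] + B[0][0] = 5 + 5 = 10, A[0][1] + B[1][0] = 1 + 2 = 3, A[0][2] + B[2][0] = 5 + 4 = 9) = 3 (attained at k = 1)
  C[0][1] = min over k of (A[0][0] + B[0][1] = 5 + 8 = 13, A[0][1] + B[1][1] = 1 + -4 = -3, A[0][2] + B[2][1] = 5 + 3 = 8) = -3 (attained at k = 1)
  C[0][2] = min over k of (A[0][0] + B[0][2] = 5 + -2 = 3, A[0][1] + B[1][2] = 1 + -3 = -2, A[0][2] + B[2][2] = 5 + 4 = 9) = -2 (attained at k = 1)
  C[1][0] = min over k of (A[1][0] + B[0][0] = 9 + 5 = 14, A[1][1] + B[1][0] = 5 + 2 = 7, A[1][2] + B[2][0] = -5 + 4 = -1) = -1 (attained at k = 2)
  C[1][1] = min over k of (A[1][0] + B[0][1] = 9 + 8 = 17, A[1][1] + B[1][1] = 5 + -4 = 1, A[1][2] + B[2][1] = -5 + 3 = -2) = -2 (attained at k = 2)
  C[1][2] = min over k of (A[1][0] + B[0][2] = 9 + -2 = 7, A[1][1] + B[1][2] = 5 + -3 = 2, A[1][2] + B[2][2] = -5 + 4 = -1) = -1 (attained at k = 2)
  C[2][0] = min over k of (A[2][0] + B[0][0] = -5 + 5 = 0, A[2][1] + B[1][0] = 0 + 2 = 2, A[2][2] + B[2][0] = 0 + 4 = 4) = 0 (attained at k = 0)
  C[2][1] = min over k of (A[2][0] + B[0][1] = -5 + 8 = 3, A[2][1] + B[1][1] = 0 + -4 = -4, A[2][2] + B[2][1] = 0 + 3 = 3) = -4 (attained at k = 1)
  C[2][2] = min over k of (A[2][0] + B[0][2] = -5 + -2 = -7, A[2][1] + B[1][2] = 0 + -3 = -3, A[2][2] + B[2][2] = 0 + 4 = 4) = -7 (attained at k = 0)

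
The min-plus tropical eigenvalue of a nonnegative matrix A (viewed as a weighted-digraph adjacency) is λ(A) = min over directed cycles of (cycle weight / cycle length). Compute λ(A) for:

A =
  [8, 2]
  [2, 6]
λ(A) = 2

Enumerate directed cycles and compute their means (weight / length). Sample:
  cycle 0 → 0: weight = 8, length = 1, mean = 8/1 ≈ 8.000
  cycle 1 → 1: weight = 6, length = 1, mean = 6/1 ≈ 6.000
  cycle 0 → 1 → 0: weight = 4, length = 2, mean = 4/2 ≈ 2.000
  cycle 1 → 0 → 1: weight = 4, length = 2, mean = 4/2 ≈ 2.000
Minimum mean = 2.000, attained e.g. along the cycle 0 → 1 → 0 with weight 4 and length 2. So λ(A) = 4/2 = 2.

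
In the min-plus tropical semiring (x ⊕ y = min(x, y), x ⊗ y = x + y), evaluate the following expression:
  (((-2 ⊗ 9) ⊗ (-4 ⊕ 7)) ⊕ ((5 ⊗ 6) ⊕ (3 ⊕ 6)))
(((-2 ⊗ 9) ⊗ (-4 ⊕ 7)) ⊕ ((5 ⊗ 6) ⊕ (3 ⊕ 6))) = 3

Expand innermost to outermost. Recall ⊕ takes the minimum of its arguments and ⊗ takes their sum. Working out the expression (((-2 ⊗ 9) ⊗ (-4 ⊕ 7)) ⊕ ((5 ⊗ 6) ⊕ (3 ⊕ 6))) gives 3.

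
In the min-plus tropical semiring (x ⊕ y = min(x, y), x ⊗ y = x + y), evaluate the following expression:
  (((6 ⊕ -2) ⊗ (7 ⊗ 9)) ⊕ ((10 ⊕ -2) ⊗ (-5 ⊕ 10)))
(((6 ⊕ -2) ⊗ (7 ⊗ 9)) ⊕ ((10 ⊕ -2) ⊗ (-5 ⊕ 10))) = -7

Expand innermost to outermost. Recall ⊕ takes the minimum of its arguments and ⊗ takes their sum. Working out the expression (((6 ⊕ -2) ⊗ (7 ⊗ 9)) ⊕ ((10 ⊕ -2) ⊗ (-5 ⊕ 10))) gives -7.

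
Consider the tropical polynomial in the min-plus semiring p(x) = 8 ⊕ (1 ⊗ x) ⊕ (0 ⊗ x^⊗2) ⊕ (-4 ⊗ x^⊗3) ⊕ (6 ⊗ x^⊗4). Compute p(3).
p(3) = 4

A tropical monomial a ⊗ x^⊗i evaluates to a + i · x. Evaluating each term at x = 3:
  Term 0 contributes 8 + 0 · 3 = 8
  Term 1 contributes 1 + 1 · 3 = 4
  Term 2 contributes 0 + 2 · 3 = 6
  Term 3 contributes -4 + 3 · 3 = 5
  Term 4 contributes 6 + 4 · 3 = 18
p(3) = ⊕ of these = min[8, 4, 6, 5, 18] = 4.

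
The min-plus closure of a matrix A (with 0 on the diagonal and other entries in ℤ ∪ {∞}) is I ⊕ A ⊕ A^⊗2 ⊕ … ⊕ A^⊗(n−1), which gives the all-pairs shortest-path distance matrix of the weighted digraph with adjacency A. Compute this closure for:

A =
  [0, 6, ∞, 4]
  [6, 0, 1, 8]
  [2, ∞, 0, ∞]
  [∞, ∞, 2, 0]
Closure =
  [0, 6, 6, 4]
  [3, 0, 1, 7]
  [2, 8, 0, 6]
  [4, 10, 2, 0]

This is the Floyd-Warshall all-pairs shortest-path computation. For each intermediate vertex k = 0, 1, …, 3, update dist[i][j] ← min(dist[i][j], dist[i][k] + dist[k][j]). The final matrix gives, for each (i, j), the minimum total weight of any directed path from i to j (possibly empty when i = j).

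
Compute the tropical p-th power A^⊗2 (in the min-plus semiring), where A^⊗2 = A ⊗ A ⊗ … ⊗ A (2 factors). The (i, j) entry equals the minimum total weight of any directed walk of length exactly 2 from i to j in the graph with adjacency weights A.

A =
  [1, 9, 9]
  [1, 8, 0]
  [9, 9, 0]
A^⊗2 =
  [2, 10, 9]
  [2, 9, 0]
  [9, 9, 0]

Each entry (A^⊗2)_ij equals the minimum over all length-2 walks i = v_0 → v_1 → … → v_2 = j of Σ_t A[v_t][v_{t+1}]. For example, for (i, j) = (0, 2) we minimise over 3 possible intermediate vertex sequences; the minimum is 9, attained along the walk 0 → 1 → 2.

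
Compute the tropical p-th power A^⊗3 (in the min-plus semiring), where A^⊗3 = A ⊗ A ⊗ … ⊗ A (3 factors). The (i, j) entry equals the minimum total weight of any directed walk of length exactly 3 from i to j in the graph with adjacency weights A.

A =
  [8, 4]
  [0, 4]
A^⊗3 =
  [8, 8]
  [4, 8]

Each entry (A^⊗3)_ij equals the minimum over all length-3 walks i = v_0 → v_1 → … → v_3 = j of Σ_t A[v_t][v_{t+1}]. For example, for (i, j) = (0, 1) we minimise over 4 possible intermediate vertex sequences; the minimum is 8, attained along the walk 0 → 1 → 0 → 1.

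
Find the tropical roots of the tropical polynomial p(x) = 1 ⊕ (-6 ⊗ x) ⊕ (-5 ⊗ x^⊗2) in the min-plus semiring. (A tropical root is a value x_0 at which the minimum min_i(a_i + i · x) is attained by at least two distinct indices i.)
Roots: {-1, 7}

Each tropical root is a break point of the lower envelope of the lines y = a_i + i · x (there are 3 lines, with slopes 0, 1, ..., 2). Only the lines that attain the minimum somewhere contribute to roots; other lines are dominated. Here the surviving (envelope) indices are i = 2, i = 1, i = 0.
Intersections between consecutive envelope lines give the roots: for adjacent envelope indices i < j the intersection is x = (a_i − a_j) / (j − i). Reading off the sorted break points: {-1, 7}.
Verification: at each break x_0, at least two indices attain the minimum of min_i(a_i + i · x_0).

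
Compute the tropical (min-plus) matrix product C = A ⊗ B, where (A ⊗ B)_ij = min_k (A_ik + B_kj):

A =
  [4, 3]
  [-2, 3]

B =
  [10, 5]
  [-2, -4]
A ⊗ B =
  [1, -1]
  [1, -1]

Apply the min-plus product entry-by-entry:
  C[0][0] = min over k of (A[0][0] + B[0][0] = 4 + 10 = 14, A[0][1] + B[1][0] = 3 + -2 = 1) = 1 (attained at k = 1)
  C[0][1] = min over k of (A[0][0] + B[0][1] = 4 + 5 = 9, A[0][1] + B[1][1] = 3 + -4 = -1) = -1 (attained at k = 1)
  C[1][0] = min over k of (A[1][0] + B[0][0] = -2 + 10 = 8, A[1][1] + B[1][0] = 3 + -2 = 1) = 1 (attained at k = 1)
  C[1][1] = min over k of (A[1][0] + B[0][1] = -2 + 5 = 3, A[1][1] + B[1][1] = 3 + -4 = -1) = -1 (attained at k = 1)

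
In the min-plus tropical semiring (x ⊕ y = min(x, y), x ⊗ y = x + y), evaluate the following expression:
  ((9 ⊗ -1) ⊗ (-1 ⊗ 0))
((9 ⊗ -1) ⊗ (-1 ⊗ 0)) = 7

Expand innermost to outermost. Recall ⊕ takes the minimum of its arguments and ⊗ takes their sum. Working out the expression ((9 ⊗ -1) ⊗ (-1 ⊗ 0)) gives 7.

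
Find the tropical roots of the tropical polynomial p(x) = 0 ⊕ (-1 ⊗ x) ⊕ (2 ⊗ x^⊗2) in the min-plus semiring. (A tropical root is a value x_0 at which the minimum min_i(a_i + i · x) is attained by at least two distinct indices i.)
Roots: {-3, 1}

Each tropical root is a break point of the lower envelope of the lines y = a_i + i · x (there are 3 lines, with slopes 0, 1, ..., 2). Only the lines that attain the minimum somewhere contribute to roots; other lines are dominated. Here the surviving (envelope) indices are i = 2, i = 1, i = 0.
Intersections between consecutive envelope lines give the roots: for adjacent envelope indices i < j the intersection is x = (a_i − a_j) / (j − i). Reading off the sorted break points: {-3, 1}.
Verification: at each break x_0, at least two indices attain the minimum of min_i(a_i + i · x_0).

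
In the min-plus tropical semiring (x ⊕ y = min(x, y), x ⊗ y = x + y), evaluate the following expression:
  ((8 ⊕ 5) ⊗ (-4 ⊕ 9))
((8 ⊕ 5) ⊗ (-4 ⊕ 9)) = 1

Expand innermost to outermost. Recall ⊕ takes the minimum of its arguments and ⊗ takes their sum. Working out the expression ((8 ⊕ 5) ⊗ (-4 ⊕ 9)) gives 1.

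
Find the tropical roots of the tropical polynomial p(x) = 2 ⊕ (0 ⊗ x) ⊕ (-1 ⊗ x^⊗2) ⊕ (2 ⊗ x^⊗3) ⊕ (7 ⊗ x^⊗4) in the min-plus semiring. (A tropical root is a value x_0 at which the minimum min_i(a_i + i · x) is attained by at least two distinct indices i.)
Roots: {-5, -3, 1, 2}

Each tropical root is a break point of the lower envelope of the lines y = a_i + i · x (there are 5 lines, with slopes 0, 1, ..., 4). Only the lines that attain the minimum somewhere contribute to roots; other lines are dominated. Here the surviving (envelope) indices are i = 4, i = 3, i = 2, i = 1, i = 0.
Intersections between consecutive envelope lines give the roots: for adjacent envelope indices i < j the intersection is x = (a_i − a_j) / (j − i). Reading off the sorted break points: {-5, -3, 1, 2}.
Verification: at each break x_0, at least two indices attain the minimum of min_i(a_i + i · x_0).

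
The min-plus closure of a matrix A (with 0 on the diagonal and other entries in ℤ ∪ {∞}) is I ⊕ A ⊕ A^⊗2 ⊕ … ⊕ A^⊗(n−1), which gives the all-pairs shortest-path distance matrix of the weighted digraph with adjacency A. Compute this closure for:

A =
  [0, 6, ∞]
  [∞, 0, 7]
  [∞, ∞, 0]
Closure =
  [0, 6, 13]
  [∞, 0, 7]
  [∞, ∞, 0]

This is the Floyd-Warshall all-pairs shortest-path computation. For each intermediate vertex k = 0, 1, …, 2, update dist[i][j] ← min(dist[i][j], dist[i][k] + dist[k][j]). The final matrix gives, for each (i, j), the minimum total weight of any directed path from i to j (possibly empty when i = j).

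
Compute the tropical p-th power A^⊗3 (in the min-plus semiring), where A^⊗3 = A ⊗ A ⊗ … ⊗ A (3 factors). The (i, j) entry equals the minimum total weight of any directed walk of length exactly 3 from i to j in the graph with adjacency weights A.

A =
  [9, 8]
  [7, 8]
A^⊗3 =
  [23, 23]
  [22, 23]

Each entry (A^⊗3)_ij equals the minimum over all length-3 walks i = v_0 → v_1 → … → v_3 = j of Σ_t A[v_t][v_{t+1}]. For example, for (i, j) = (0, 1) we minimise over 4 possible intermediate vertex sequences; the minimum is 23, attained along the walk 0 → 1 → 0 → 1.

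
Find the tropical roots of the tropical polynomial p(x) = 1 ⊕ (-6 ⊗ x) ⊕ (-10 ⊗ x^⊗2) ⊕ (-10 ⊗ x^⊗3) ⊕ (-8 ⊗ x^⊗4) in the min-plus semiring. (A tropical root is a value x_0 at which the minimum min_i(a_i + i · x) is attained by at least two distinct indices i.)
Roots: {-2, 0, 4, 7}

Each tropical root is a break point of the lower envelope of the lines y = a_i + i · x (there are 5 lines, with slopes 0, 1, ..., 4). Only the lines that attain the minimum somewhere contribute to roots; other lines are dominated. Here the surviving (envelope) indices are i = 4, i = 3, i = 2, i = 1, i = 0.
Intersections between consecutive envelope lines give the roots: for adjacent envelope indices i < j the intersection is x = (a_i − a_j) / (j − i). Reading off the sorted break points: {-2, 0, 4, 7}.
Verification: at each break x_0, at least two indices attain the minimum of min_i(a_i + i · x_0).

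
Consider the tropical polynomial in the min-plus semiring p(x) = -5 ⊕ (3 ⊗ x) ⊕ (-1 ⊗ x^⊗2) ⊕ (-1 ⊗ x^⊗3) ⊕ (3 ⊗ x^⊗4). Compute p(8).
p(8) = -5

A tropical monomial a ⊗ x^⊗i evaluates to a + i · x. Evaluating each term at x = 8:
  Term 0 contributes -5 + 0 · 8 = -5
  Term 1 contributes 3 + 1 · 8 = 11
  Term 2 contributes -1 + 2 · 8 = 15
  Term 3 contributes -1 + 3 · 8 = 23
  Term 4 contributes 3 + 4 · 8 = 35
p(8) = ⊕ of these = min[-5, 11, 15, 23, 35] = -5.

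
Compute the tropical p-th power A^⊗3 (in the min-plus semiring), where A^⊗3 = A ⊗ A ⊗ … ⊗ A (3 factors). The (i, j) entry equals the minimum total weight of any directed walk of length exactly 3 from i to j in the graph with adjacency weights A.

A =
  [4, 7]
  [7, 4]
A^⊗3 =
  [12, 15]
  [15, 12]

Each entry (A^⊗3)_ij equals the minimum over all length-3 walks i = v_0 → v_1 → … → v_3 = j of Σ_t A[v_t][v_{t+1}]. For example, for (i, j) = (0, 1) we minimise over 4 possible intermediate vertex sequences; the minimum is 15, attained along the walk 0 → 0 → 0 → 1.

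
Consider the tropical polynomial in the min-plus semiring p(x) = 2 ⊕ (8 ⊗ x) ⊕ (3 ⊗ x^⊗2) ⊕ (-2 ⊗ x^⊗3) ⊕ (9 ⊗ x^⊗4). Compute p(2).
p(2) = 2

A tropical monomial a ⊗ x^⊗i evaluates to a + i · x. Evaluating each term at x = 2:
  Term 0 contributes 2 + 0 · 2 = 2
  Term 1 contributes 8 + 1 · 2 = 10
  Term 2 contributes 3 + 2 · 2 = 7
  Term 3 contributes -2 + 3 · 2 = 4
  Term 4 contributes 9 + 4 · 2 = 17
p(2) = ⊕ of these = min[2, 10, 7, 4, 17] = 2.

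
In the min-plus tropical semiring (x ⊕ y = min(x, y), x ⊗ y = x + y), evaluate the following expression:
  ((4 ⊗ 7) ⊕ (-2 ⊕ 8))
((4 ⊗ 7) ⊕ (-2 ⊕ 8)) = -2

Expand innermost to outermost. Recall ⊕ takes the minimum of its arguments and ⊗ takes their sum. Working out the expression ((4 ⊗ 7) ⊕ (-2 ⊕ 8)) gives -2.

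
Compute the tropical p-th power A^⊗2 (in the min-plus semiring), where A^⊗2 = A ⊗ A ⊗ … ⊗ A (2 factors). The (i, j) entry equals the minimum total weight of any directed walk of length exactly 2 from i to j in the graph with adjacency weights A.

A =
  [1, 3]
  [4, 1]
A^⊗2 =
  [2, 4]
  [5, 2]

Each entry (A^⊗2)_ij equals the minimum over all length-2 walks i = v_0 → v_1 → … → v_2 = j of Σ_t A[v_t][v_{t+1}]. For example, for (i, j) = (0, 1) we minimise over 2 possible intermediate vertex sequences; the minimum is 4, attained along the walk 0 → 0 → 1.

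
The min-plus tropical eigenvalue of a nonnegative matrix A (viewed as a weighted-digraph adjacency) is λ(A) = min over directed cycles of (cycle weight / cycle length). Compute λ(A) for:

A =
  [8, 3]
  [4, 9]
λ(A) = 7/2

Enumerate directed cycles and compute their means (weight / length). Sample:
  cycle 0 → 0: weight = 8, length = 1, mean = 8/1 ≈ 8.000
  cycle 1 → 1: weight = 9, length = 1, mean = 9/1 ≈ 9.000
  cycle 0 → 1 → 0: weight = 7, length = 2, mean = 7/2 ≈ 3.500
  cycle 1 → 0 → 1: weight = 7, length = 2, mean = 7/2 ≈ 3.500
Minimum mean = 3.500, attained e.g. along the cycle 0 → 1 → 0 with weight 7 and length 2. So λ(A) = 7/2 = 7/2.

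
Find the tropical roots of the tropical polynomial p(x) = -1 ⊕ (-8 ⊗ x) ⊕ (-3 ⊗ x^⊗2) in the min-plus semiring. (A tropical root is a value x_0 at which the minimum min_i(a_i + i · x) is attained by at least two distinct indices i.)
Roots: {-5, 7}

Each tropical root is a break point of the lower envelope of the lines y = a_i + i · x (there are 3 lines, with slopes 0, 1, ..., 2). Only the lines that attain the minimum somewhere contribute to roots; other lines are dominated. Here the surviving (envelope) indices are i = 2, i = 1, i = 0.
Intersections between consecutive envelope lines give the roots: for adjacent envelope indices i < j the intersection is x = (a_i − a_j) / (j − i). Reading off the sorted break points: {-5, 7}.
Verification: at each break x_0, at least two indices attain the minimum of min_i(a_i + i · x_0).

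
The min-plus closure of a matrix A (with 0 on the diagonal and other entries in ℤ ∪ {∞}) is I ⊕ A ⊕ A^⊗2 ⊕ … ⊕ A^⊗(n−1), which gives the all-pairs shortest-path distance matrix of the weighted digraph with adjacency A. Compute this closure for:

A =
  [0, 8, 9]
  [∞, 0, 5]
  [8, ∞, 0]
Closure =
  [0, 8, 9]
  [13, 0, 5]
  [8, 16, 0]

This is the Floyd-Warshall all-pairs shortest-path computation. For each intermediate vertex k = 0, 1, …, 2, update dist[i][j] ← min(dist[i][j], dist[i][k] + dist[k][j]). The final matrix gives, for each (i, j), the minimum total weight of any directed path from i to j (possibly empty when i = j).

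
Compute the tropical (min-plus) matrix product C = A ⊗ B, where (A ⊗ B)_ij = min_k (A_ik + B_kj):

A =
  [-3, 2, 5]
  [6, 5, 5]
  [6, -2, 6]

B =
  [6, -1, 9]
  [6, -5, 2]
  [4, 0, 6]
A ⊗ B =
  [3, -4, 4]
  [9, 0, 7]
  [4, -7, 0]

Apply the min-plus product entry-by-entry:
  C[0][0] = min over k of (A[0][0] + B[0][0] = -3 + 6 = 3, A[0][1] + B[1][0] = 2 + 6 = 8, A[0][2] + B[2][0] = 5 + 4 = 9) = 3 (attained at k = 0)
  C[0][1] = min over k of (A[0][0] + B[0][1] = -3 + -1 = -4, A[0][1] + B[1][1] = 2 + -5 = -3, A[0][2] + B[2][1] = 5 + 0 = 5) = -4 (attained at k = 0)
  C[0][2] = min over k of (A[0][0] + B[0][2] = -3 + 9 = 6, A[0][1] + B[1][2] = 2 + 2 = 4, A[0][2] + B[2][2] = 5 + 6 = 11) = 4 (attained at k = 1)
  C[1][0] = min over k of (A[1][0] + B[0][0] = 6 + 6 = 12, A[1][1] + B[1][0] = 5 + 6 = 11, A[1][2] + B[2][0] = 5 + 4 = 9) = 9 (attained at k = 2)
  C[1][1] = min over k of (A[1][0] + B[0][1] = 6 + -1 = 5, A[1][1] + B[1][1] = 5 + -5 = 0, A[1][2] + B[2][1] = 5 + 0 = 5) = 0 (attained at k = 1)
  C[1][2] = min over k of (A[1][0] + B[0][2] = 6 + 9 = 15, A[1][1] + B[1][2] = 5 + 2 = 7, A[1][2] + B[2][2] = 5 + 6 = 11) = 7 (attained at k = 1)
  C[2][0] = min over k of (A[2][0] + B[0][0] = 6 + 6 = 12, A[2][1] + B[1][0] = -2 + 6 = 4, A[2][2] + B[2][0] = 6 + 4 = 10) = 4 (attained at k = 1)
  C[2][1] = min over k of (A[2][0] + B[0][1] = 6 + -1 = 5, A[2][1] + B[1][1] = -2 + -5 = -7, A[2][2] + B[2][1] = 6 + 0 = 6) = -7 (attained at k = 1)
  C[2][2] = min over k of (A[2][0] + B[0][2] = 6 + 9 = 15, A[2][1] + B[1][2] = -2 + 2 = 0, A[2][2] + B[2][2] = 6 + 6 = 12) = 0 (attained at k = 1)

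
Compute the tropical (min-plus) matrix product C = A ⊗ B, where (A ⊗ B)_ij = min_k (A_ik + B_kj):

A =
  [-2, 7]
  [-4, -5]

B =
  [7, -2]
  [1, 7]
A ⊗ B =
  [5, -4]
  [-4, -6]

Apply the min-plus product entry-by-entry:
  C[0][0] = min over k of (A[0][0] + B[0][0] = -2 + 7 = 5, A[0][1] + B[1][0] = 7 + 1 = 8) = 5 (attained at k = 0)
  C[0][1] = min over k of (A[0][0] + B[0][1] = -2 + -2 = -4, A[0][1] + B[1][1] = 7 + 7 = 14) = -4 (attained at k = 0)
  C[1][0] = min over k of (A[1][0] + B[0][0] = -4 + 7 = 3, A[1][1] + B[1][0] = -5 + 1 = -4) = -4 (attained at k = 1)
  C[1][1] = min over k of (A[1][0] + B[0][1] = -4 + -2 = -6, A[1][1] + B[1][1] = -5 + 7 = 2) = -6 (attained at k = 0)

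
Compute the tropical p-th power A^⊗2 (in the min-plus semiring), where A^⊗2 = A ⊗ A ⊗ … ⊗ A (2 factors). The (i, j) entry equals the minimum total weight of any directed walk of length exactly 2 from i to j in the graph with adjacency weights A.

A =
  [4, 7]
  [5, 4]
A^⊗2 =
  [8, 11]
  [9, 8]

Each entry (A^⊗2)_ij equals the minimum over all length-2 walks i = v_0 → v_1 → … → v_2 = j of Σ_t A[v_t][v_{t+1}]. For example, for (i, j) = (0, 1) we minimise over 2 possible intermediate vertex sequences; the minimum is 11, attained along the walk 0 → 0 → 1.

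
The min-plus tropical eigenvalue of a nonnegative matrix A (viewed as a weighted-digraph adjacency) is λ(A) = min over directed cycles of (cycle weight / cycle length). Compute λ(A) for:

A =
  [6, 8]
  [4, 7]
λ(A) = 6

Enumerate directed cycles and compute their means (weight / length). Sample:
  cycle 0 → 0: weight = 6, length = 1, mean = 6/1 ≈ 6.000
  cycle 1 → 1: weight = 7, length = 1, mean = 7/1 ≈ 7.000
  cycle 0 → 1 → 0: weight = 12, length = 2, mean = 12/2 ≈ 6.000
  cycle 1 → 0 → 1: weight = 12, length = 2, mean = 12/2 ≈ 6.000
Minimum mean = 6.000, attained e.g. along the cycle 0 → 0 with weight 6 and length 1. So λ(A) = 6/1 = 6.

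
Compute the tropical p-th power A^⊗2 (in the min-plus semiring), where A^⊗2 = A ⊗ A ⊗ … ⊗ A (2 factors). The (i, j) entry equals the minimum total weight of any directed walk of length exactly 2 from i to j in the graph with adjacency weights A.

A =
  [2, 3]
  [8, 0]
A^⊗2 =
  [4, 3]
  [8, 0]

Each entry (A^⊗2)_ij equals the minimum over all length-2 walks i = v_0 → v_1 → … → v_2 = j of Σ_t A[v_t][v_{t+1}]. For example, for (i, j) = (0, 1) we minimise over 2 possible intermediate vertex sequences; the minimum is 3, attained along the walk 0 → 1 → 1.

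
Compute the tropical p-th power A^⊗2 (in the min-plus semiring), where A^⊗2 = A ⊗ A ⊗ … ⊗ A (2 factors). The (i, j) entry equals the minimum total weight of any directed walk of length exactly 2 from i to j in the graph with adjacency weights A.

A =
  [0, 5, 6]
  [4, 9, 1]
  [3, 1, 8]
A^⊗2 =
  [0, 5, 6]
  [4, 2, 9]
  [3, 8, 2]

Each entry (A^⊗2)_ij equals the minimum over all length-2 walks i = v_0 → v_1 → … → v_2 = j of Σ_t A[v_t][v_{t+1}]. For example, for (i, j) = (0, 2) we minimise over 3 possible intermediate vertex sequences; the minimum is 6, attained along the walk 0 → 0 → 2.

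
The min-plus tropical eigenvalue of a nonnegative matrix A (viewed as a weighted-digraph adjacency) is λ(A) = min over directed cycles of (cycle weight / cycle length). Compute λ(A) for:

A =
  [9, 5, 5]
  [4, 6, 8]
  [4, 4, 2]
λ(A) = 2

Enumerate directed cycles and compute their means (weight / length). Sample:
  cycle 0 → 0: weight = 9, length = 1, mean = 9/1 ≈ 9.000
  cycle 1 → 1: weight = 6, length = 1, mean = 6/1 ≈ 6.000
  cycle 2 → 2: weight = 2, length = 1, mean = 2/1 ≈ 2.000
  cycle 0 → 1 → 0: weight = 9, length = 2, mean = 9/2 ≈ 4.500
  cycle 0 → 2 → 0: weight = 9, length = 2, mean = 9/2 ≈ 4.500
  cycle 1 → 0 → 1: weight = 9, length = 2, mean = 9/2 ≈ 4.500
Minimum mean = 2.000, attained e.g. along the cycle 2 → 2 with weight 2 and length 1. So λ(A) = 2/1 = 2.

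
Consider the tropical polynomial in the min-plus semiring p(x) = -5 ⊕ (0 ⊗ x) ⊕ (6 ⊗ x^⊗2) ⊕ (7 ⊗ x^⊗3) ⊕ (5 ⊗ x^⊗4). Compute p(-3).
p(-3) = -7

A tropical monomial a ⊗ x^⊗i evaluates to a + i · x. Evaluating each term at x = -3:
  Term 0 contributes -5 + 0 · -3 = -5
  Term 1 contributes 0 + 1 · -3 = -3
  Term 2 contributes 6 + 2 · -3 = 0
  Term 3 contributes 7 + 3 · -3 = -2
  Term 4 contributes 5 + 4 · -3 = -7
p(-3) = ⊕ of these = min[-5, -3, 0, -2, -7] = -7.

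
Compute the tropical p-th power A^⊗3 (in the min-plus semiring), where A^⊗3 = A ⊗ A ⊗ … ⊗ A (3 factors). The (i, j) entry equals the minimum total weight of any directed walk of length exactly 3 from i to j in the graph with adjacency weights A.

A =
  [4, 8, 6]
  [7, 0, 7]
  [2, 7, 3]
A^⊗3 =
  [11, 8, 12]
  [7, 0, 7]
  [8, 7, 9]

Each entry (A^⊗3)_ij equals the minimum over all length-3 walks i = v_0 → v_1 → … → v_3 = j of Σ_t A[v_t][v_{t+1}]. For example, for (i, j) = (0, 2) we minimise over 9 possible intermediate vertex sequences; the minimum is 12, attained along the walk 0 → 2 → 2 → 2.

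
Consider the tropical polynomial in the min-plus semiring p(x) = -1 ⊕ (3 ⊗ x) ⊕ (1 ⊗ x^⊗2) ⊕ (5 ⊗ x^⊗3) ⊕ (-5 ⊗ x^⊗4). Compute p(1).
p(1) = -1

A tropical monomial a ⊗ x^⊗i evaluates to a + i · x. Evaluating each term at x = 1:
  Term 0 contributes -1 + 0 · 1 = -1
  Term 1 contributes 3 + 1 · 1 = 4
  Term 2 contributes 1 + 2 · 1 = 3
  Term 3 contributes 5 + 3 · 1 = 8
  Term 4 contributes -5 + 4 · 1 = -1
p(1) = ⊕ of these = min[-1, 4, 3, 8, -1] = -1.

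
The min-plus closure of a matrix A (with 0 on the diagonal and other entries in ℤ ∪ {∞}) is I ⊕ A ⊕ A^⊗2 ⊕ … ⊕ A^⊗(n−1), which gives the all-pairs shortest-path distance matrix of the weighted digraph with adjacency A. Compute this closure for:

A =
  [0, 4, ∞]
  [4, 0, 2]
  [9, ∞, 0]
Closure =
  [0, 4, 6]
  [4, 0, 2]
  [9, 13, 0]

This is the Floyd-Warshall all-pairs shortest-path computation. For each intermediate vertex k = 0, 1, …, 2, update dist[i][j] ← min(dist[i][j], dist[i][k] + dist[k][j]). The final matrix gives, for each (i, j), the minimum total weight of any directed path from i to j (possibly empty when i = j).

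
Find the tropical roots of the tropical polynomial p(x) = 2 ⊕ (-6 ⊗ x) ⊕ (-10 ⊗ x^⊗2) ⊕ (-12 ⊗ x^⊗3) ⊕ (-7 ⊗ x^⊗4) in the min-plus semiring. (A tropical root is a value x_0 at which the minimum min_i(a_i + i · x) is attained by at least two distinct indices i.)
Roots: {-5, 2, 4, 8}

Each tropical root is a break point of the lower envelope of the lines y = a_i + i · x (there are 5 lines, with slopes 0, 1, ..., 4). Only the lines that attain the minimum somewhere contribute to roots; other lines are dominated. Here the surviving (envelope) indices are i = 4, i = 3, i = 2, i = 1, i = 0.
Intersections between consecutive envelope lines give the roots: for adjacent envelope indices i < j the intersection is x = (a_i − a_j) / (j − i). Reading off the sorted break points: {-5, 2, 4, 8}.
Verification: at each break x_0, at least two indices attain the minimum of min_i(a_i + i · x_0).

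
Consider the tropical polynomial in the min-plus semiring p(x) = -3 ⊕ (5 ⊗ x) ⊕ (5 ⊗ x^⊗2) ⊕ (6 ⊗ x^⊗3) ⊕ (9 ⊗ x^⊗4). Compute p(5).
p(5) = -3

A tropical monomial a ⊗ x^⊗i evaluates to a + i · x. Evaluating each term at x = 5:
  Term 0 contributes -3 + 0 · 5 = -3
  Term 1 contributes 5 + 1 · 5 = 10
  Term 2 contributes 5 + 2 · 5 = 15
  Term 3 contributes 6 + 3 · 5 = 21
  Term 4 contributes 9 + 4 · 5 = 29
p(5) = ⊕ of these = min[-3, 10, 15, 21, 29] = -3.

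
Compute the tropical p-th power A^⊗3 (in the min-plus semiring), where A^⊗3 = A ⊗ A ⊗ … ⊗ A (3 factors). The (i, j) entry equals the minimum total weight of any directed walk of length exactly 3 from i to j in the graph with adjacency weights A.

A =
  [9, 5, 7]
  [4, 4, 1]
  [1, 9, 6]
A^⊗3 =
  [7, 13, 10]
  [6, 7, 9]
  [9, 10, 7]

Each entry (A^⊗3)_ij equals the minimum over all length-3 walks i = v_0 → v_1 → … → v_3 = j of Σ_t A[v_t][v_{t+1}]. For example, for (i, j) = (0, 2) we minimise over 9 possible intermediate vertex sequences; the minimum is 10, attained along the walk 0 → 1 → 1 → 2.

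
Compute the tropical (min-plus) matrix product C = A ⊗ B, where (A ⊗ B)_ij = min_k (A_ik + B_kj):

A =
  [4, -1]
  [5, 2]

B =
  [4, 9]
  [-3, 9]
A ⊗ B =
  [-4, 8]
  [-1, 11]

Apply the min-plus product entry-by-entry:
  C[0][0] = min over k of (A[0][0] + B[0][0] = 4 + 4 = 8, A[0][1] + B[1][0] = -1 + -3 = -4) = -4 (attained at k = 1)
  C[0][1] = min over k of (A[0][0] + B[0][1] = 4 + 9 = 13, A[0][1] + B[1][1] = -1 + 9 = 8) = 8 (attained at k = 1)
  C[1][0] = min over k of (A[1][0] + B[0][0] = 5 + 4 = 9, A[1][1] + B[1][0] = 2 + -3 = -1) = -1 (attained at k = 1)
  C[1][1] = min over k of (A[1][0] + B[0][1] = 5 + 9 = 14, A[1][1] + B[1][1] = 2 + 9 = 11) = 11 (attained at k = 1)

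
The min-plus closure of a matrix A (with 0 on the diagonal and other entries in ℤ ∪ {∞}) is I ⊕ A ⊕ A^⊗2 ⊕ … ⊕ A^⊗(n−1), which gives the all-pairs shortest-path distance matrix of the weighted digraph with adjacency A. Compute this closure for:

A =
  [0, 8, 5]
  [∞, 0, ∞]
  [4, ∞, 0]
Closure =
  [0, 8, 5]
  [∞, 0, ∞]
  [4, 12, 0]

This is the Floyd-Warshall all-pairs shortest-path computation. For each intermediate vertex k = 0, 1, …, 2, update dist[i][j] ← min(dist[i][j], dist[i][k] + dist[k][j]). The final matrix gives, for each (i, j), the minimum total weight of any directed path from i to j (possibly empty when i = j).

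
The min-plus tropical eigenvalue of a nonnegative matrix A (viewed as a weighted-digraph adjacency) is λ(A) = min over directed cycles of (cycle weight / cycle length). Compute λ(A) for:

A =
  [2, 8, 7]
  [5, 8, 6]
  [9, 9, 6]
λ(A) = 2

Enumerate directed cycles and compute their means (weight / length). Sample:
  cycle 0 → 0: weight = 2, length = 1, mean = 2/1 ≈ 2.000
  cycle 1 → 1: weight = 8, length = 1, mean = 8/1 ≈ 8.000
  cycle 2 → 2: weight = 6, length = 1, mean = 6/1 ≈ 6.000
  cycle 0 → 1 → 0: weight = 13, length = 2, mean = 13/2 ≈ 6.500
  cycle 0 → 2 → 0: weight = 16, length = 2, mean = 16/2 ≈ 8.000
  cycle 1 → 0 → 1: weight = 13, length = 2, mean = 13/2 ≈ 6.500
Minimum mean = 2.000, attained e.g. along the cycle 0 → 0 with weight 2 and length 1. So λ(A) = 2/1 = 2.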